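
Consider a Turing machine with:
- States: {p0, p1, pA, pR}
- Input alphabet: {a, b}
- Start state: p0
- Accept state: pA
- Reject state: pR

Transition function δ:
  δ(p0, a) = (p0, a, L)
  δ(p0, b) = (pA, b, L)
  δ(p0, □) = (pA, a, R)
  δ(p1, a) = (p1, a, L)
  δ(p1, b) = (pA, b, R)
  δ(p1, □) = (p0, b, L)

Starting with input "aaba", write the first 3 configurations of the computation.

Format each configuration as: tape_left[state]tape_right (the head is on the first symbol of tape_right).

Transitions applied:
Step 1: δ(p0, a) = (p0, a, L)
Step 2: δ(p0, □) = (pA, a, R)

The first 3 configurations are:
[p0]aaba ⊢ [p0]□aaba ⊢ a[pA]aaba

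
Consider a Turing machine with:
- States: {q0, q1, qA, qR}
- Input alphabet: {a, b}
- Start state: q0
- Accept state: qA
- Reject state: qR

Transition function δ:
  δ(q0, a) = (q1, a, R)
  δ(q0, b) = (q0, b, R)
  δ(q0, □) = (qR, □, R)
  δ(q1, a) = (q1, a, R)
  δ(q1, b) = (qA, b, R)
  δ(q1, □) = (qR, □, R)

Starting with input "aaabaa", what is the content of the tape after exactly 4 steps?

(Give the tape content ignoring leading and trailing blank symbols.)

Execution trace:
Initial: [q0]aaabaa
Step 1: δ(q0, a) = (q1, a, R) → a[q1]aabaa
Step 2: δ(q1, a) = (q1, a, R) → aa[q1]abaa
Step 3: δ(q1, a) = (q1, a, R) → aaa[q1]baa
Step 4: δ(q1, b) = (qA, b, R) → aaab[qA]aa

The machine reaches the accept state qA and halts.

After 4 steps, the tape (ignoring leading/trailing blanks) is: aaabaa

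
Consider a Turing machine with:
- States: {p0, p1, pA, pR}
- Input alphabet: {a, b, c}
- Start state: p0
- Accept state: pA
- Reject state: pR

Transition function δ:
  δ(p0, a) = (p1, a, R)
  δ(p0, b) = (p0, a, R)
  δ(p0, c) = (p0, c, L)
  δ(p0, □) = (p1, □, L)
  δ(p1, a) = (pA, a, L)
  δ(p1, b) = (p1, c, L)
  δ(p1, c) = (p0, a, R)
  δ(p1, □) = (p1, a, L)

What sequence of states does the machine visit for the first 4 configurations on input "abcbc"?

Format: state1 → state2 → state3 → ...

Execution trace:
Initial: [p0]abcbc
Step 1: δ(p0, a) = (p1, a, R) → a[p1]bcbc
Step 2: δ(p1, b) = (p1, c, L) → [p1]accbc
Step 3: δ(p1, a) = (pA, a, L) → [pA]□accbc

The machine reaches the accept state pA and halts.

State sequence: p0 → p1 → p1 → pA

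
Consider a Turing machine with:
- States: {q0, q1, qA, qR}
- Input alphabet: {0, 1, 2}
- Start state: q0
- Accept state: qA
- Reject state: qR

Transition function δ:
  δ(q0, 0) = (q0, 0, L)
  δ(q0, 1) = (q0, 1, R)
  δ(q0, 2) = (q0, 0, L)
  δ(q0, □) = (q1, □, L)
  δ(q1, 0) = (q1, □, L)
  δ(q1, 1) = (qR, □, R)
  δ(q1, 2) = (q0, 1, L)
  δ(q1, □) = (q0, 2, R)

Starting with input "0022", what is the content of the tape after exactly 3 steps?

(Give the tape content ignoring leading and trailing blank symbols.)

Execution trace:
Initial: [q0]0022
Step 1: δ(q0, 0) = (q0, 0, L) → [q0]□0022
Step 2: δ(q0, □) = (q1, □, L) → [q1]□□0022
Step 3: δ(q1, □) = (q0, 2, R) → 2[q0]□0022

After 3 steps, the tape (ignoring leading/trailing blanks) is: 2□0022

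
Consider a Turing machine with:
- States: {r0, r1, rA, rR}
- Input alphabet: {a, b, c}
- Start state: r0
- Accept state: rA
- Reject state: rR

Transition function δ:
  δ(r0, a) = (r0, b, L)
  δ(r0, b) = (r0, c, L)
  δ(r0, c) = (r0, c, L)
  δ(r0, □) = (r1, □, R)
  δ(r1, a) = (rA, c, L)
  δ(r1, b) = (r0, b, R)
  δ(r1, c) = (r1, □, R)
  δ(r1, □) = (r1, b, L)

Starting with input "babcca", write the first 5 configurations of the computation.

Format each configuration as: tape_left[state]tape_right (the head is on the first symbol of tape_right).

Transitions applied:
Step 1: δ(r0, b) = (r0, c, L)
Step 2: δ(r0, □) = (r1, □, R)
Step 3: δ(r1, c) = (r1, □, R)
Step 4: δ(r1, a) = (rA, c, L)

The first 5 configurations are:
[r0]babcca ⊢ [r0]□cabcca ⊢ □[r1]cabcca ⊢ □□[r1]abcca ⊢ □[rA]□cbcca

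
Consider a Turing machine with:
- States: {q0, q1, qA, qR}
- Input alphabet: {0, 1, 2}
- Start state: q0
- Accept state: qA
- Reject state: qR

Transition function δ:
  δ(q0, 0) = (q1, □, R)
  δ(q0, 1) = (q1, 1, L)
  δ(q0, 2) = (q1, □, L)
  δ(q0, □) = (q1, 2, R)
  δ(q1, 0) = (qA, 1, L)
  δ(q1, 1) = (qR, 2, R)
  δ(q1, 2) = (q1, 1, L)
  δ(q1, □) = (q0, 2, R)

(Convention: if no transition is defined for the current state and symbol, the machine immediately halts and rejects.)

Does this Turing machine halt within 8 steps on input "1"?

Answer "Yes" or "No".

Execution trace:
Initial: [q0]1
Step 1: δ(q0, 1) = (q1, 1, L) → [q1]□1
Step 2: δ(q1, □) = (q0, 2, R) → 2[q0]1
Step 3: δ(q0, 1) = (q1, 1, L) → [q1]21
Step 4: δ(q1, 2) = (q1, 1, L) → [q1]□11
Step 5: δ(q1, □) = (q0, 2, R) → 2[q0]11
Step 6: δ(q0, 1) = (q1, 1, L) → [q1]211
Step 7: δ(q1, 2) = (q1, 1, L) → [q1]□111
Step 8: δ(q1, □) = (q0, 2, R) → 2[q0]111

The machine has not reached a halting state after 8 steps.
The machine did not halt within the 8-step bound.

Answer: No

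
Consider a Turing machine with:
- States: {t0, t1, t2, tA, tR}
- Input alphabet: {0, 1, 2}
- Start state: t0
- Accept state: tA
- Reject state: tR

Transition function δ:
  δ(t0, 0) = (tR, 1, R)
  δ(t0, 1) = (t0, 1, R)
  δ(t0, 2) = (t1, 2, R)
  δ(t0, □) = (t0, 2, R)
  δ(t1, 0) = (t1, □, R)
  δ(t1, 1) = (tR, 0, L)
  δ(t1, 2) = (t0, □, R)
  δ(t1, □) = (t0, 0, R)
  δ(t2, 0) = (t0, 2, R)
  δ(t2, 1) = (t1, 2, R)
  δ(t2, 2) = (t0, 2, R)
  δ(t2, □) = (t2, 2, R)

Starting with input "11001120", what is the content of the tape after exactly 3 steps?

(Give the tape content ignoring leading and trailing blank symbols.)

Execution trace:
Initial: [t0]11001120
Step 1: δ(t0, 1) = (t0, 1, R) → 1[t0]1001120
Step 2: δ(t0, 1) = (t0, 1, R) → 11[t0]001120
Step 3: δ(t0, 0) = (tR, 1, R) → 111[tR]01120

The machine reaches the reject state tR and halts.

After 3 steps, the tape (ignoring leading/trailing blanks) is: 11101120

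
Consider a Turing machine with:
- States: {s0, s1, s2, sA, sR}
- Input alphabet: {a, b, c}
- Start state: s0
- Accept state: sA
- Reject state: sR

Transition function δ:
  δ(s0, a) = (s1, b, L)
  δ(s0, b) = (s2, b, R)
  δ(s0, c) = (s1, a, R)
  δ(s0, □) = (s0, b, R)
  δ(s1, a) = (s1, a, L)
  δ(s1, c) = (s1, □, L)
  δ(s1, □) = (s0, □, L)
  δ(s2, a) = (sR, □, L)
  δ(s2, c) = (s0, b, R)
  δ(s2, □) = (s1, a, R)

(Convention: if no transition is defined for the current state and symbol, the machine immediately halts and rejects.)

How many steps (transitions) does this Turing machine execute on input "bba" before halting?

Execution trace:
Initial: [s0]bba
Step 1: δ(s0, b) = (s2, b, R) → b[s2]ba

No transition is defined for δ(s2, b). By convention the machine halts and rejects.

The machine executed 1 step before halting.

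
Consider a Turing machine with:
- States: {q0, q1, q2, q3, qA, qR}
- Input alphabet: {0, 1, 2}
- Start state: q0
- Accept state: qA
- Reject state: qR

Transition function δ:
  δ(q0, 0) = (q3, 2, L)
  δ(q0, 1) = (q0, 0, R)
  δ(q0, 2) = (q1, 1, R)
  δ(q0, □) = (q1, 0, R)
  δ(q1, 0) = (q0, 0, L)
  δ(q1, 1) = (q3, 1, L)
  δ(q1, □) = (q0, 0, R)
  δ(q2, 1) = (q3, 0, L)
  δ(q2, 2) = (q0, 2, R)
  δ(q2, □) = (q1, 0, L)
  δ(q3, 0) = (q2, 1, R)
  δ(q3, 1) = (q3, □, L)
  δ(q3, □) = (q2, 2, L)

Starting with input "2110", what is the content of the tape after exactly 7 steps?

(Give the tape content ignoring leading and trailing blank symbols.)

Execution trace:
Initial: [q0]2110
Step 1: δ(q0, 2) = (q1, 1, R) → 1[q1]110
Step 2: δ(q1, 1) = (q3, 1, L) → [q3]1110
Step 3: δ(q3, 1) = (q3, □, L) → [q3]□□110
Step 4: δ(q3, □) = (q2, 2, L) → [q2]□2□110
Step 5: δ(q2, □) = (q1, 0, L) → [q1]□02□110
Step 6: δ(q1, □) = (q0, 0, R) → 0[q0]02□110
Step 7: δ(q0, 0) = (q3, 2, L) → [q3]022□110

After 7 steps, the tape (ignoring leading/trailing blanks) is: 022□110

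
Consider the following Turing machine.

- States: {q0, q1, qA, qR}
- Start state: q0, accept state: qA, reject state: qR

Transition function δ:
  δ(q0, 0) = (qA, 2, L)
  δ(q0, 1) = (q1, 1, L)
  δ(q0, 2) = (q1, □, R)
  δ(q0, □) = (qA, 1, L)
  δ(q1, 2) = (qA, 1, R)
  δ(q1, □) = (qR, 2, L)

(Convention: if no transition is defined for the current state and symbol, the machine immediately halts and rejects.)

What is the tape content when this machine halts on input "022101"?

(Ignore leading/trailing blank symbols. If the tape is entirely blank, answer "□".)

Execution trace:
Initial: [q0]022101
Step 1: δ(q0, 0) = (qA, 2, L) → [qA]□222101

The machine reaches the accept state qA and halts.

Final tape (ignoring leading/trailing blanks): 222101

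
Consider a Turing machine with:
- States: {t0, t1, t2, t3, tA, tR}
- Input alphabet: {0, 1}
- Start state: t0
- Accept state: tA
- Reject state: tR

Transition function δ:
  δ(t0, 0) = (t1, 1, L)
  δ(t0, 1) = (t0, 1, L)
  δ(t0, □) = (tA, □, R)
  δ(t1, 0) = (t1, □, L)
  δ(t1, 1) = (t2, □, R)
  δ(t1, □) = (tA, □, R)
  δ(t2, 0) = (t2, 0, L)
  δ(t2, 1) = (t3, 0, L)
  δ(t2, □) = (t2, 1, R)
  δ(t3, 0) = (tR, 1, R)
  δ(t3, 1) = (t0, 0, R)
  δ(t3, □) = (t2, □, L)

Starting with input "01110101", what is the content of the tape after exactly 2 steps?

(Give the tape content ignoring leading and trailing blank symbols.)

Execution trace:
Initial: [t0]01110101
Step 1: δ(t0, 0) = (t1, 1, L) → [t1]□11110101
Step 2: δ(t1, □) = (tA, □, R) → □[tA]11110101

The machine reaches the accept state tA and halts.

After 2 steps, the tape (ignoring leading/trailing blanks) is: 11110101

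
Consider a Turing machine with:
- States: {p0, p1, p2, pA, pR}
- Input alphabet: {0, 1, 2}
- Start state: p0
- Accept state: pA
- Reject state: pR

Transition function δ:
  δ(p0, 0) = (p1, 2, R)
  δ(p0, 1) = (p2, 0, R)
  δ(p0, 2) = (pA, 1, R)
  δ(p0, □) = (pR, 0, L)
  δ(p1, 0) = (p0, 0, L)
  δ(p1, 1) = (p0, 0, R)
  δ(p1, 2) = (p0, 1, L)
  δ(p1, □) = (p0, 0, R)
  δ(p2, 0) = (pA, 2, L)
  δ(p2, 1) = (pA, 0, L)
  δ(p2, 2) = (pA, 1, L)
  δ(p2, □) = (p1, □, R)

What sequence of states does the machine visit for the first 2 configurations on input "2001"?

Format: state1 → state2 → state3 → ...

Execution trace:
Initial: [p0]2001
Step 1: δ(p0, 2) = (pA, 1, R) → 1[pA]001

The machine reaches the accept state pA and halts.

State sequence: p0 → pA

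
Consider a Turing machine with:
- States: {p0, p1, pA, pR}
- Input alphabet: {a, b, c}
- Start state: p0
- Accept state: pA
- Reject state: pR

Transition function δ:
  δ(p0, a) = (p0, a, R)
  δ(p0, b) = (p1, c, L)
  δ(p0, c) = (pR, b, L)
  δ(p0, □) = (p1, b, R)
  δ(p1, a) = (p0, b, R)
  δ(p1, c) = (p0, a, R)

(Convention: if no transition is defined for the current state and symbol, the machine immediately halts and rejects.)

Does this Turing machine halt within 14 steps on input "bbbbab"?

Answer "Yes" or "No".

Execution trace:
Initial: [p0]bbbbab
Step 1: δ(p0, b) = (p1, c, L) → [p1]□cbbbab

No transition is defined for δ(p1, □). By convention the machine halts and rejects.
The machine halted after 1 step (within the 14-step bound).

Answer: Yes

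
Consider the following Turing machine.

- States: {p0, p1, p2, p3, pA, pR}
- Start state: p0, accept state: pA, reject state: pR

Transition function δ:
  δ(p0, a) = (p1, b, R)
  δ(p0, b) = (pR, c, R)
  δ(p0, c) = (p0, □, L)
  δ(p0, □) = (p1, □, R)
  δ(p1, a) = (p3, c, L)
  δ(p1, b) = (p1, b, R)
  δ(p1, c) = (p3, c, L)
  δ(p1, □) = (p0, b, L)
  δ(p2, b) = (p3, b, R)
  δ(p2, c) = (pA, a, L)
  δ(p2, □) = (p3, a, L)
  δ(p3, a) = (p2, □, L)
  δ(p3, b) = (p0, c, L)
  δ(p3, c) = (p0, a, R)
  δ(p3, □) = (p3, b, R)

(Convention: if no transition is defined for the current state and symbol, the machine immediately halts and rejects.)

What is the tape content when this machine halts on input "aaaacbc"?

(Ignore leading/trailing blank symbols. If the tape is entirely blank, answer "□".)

Execution trace:
Initial: [p0]aaaacbc
Step 1: δ(p0, a) = (p1, b, R) → b[p1]aaacbc
Step 2: δ(p1, a) = (p3, c, L) → [p3]bcaacbc
Step 3: δ(p3, b) = (p0, c, L) → [p0]□ccaacbc
Step 4: δ(p0, □) = (p1, □, R) → □[p1]ccaacbc
Step 5: δ(p1, c) = (p3, c, L) → [p3]□ccaacbc
Step 6: δ(p3, □) = (p3, b, R) → b[p3]ccaacbc
Step 7: δ(p3, c) = (p0, a, R) → ba[p0]caacbc
Step 8: δ(p0, c) = (p0, □, L) → b[p0]a□aacbc
Step 9: δ(p0, a) = (p1, b, R) → bb[p1]□aacbc
Step 10: δ(p1, □) = (p0, b, L) → b[p0]bbaacbc
Step 11: δ(p0, b) = (pR, c, R) → bc[pR]baacbc

The machine reaches the reject state pR and halts.

Final tape (ignoring leading/trailing blanks): bcbaacbc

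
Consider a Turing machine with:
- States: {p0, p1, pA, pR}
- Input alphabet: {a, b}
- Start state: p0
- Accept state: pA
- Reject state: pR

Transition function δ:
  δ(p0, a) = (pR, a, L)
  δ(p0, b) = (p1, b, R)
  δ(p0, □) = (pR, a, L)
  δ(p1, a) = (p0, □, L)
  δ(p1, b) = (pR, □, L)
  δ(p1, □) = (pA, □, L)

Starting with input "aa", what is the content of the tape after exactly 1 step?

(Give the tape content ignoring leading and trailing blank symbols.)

Execution trace:
Initial: [p0]aa
Step 1: δ(p0, a) = (pR, a, L) → [pR]□aa

The machine reaches the reject state pR and halts.

After 1 step, the tape (ignoring leading/trailing blanks) is: aa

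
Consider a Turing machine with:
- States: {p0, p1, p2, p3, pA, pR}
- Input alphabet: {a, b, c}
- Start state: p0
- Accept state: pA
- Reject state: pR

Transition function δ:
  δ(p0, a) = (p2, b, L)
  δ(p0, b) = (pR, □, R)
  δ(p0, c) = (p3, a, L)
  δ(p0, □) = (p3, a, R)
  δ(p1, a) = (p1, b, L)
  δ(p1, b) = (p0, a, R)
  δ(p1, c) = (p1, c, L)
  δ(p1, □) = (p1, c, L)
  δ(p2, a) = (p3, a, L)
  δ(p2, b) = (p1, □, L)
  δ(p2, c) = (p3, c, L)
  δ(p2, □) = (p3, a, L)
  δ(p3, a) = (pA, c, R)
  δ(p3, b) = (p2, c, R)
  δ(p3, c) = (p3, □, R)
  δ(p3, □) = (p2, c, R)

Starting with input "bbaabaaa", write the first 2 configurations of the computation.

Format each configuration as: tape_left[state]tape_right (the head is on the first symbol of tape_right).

Transitions applied:
Step 1: δ(p0, b) = (pR, □, R)

The first 2 configurations are:
[p0]bbaabaaa ⊢ □[pR]baabaaa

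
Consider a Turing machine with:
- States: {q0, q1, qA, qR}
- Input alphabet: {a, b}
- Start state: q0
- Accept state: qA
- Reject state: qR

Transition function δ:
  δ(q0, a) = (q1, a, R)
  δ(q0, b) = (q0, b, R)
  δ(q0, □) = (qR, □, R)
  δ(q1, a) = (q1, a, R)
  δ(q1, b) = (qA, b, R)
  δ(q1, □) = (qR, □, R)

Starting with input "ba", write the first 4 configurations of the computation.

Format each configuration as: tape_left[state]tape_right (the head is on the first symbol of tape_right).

Transitions applied:
Step 1: δ(q0, b) = (q0, b, R)
Step 2: δ(q0, a) = (q1, a, R)
Step 3: δ(q1, □) = (qR, □, R)

The first 4 configurations are:
[q0]ba ⊢ b[q0]a ⊢ ba[q1]□ ⊢ ba□[qR]□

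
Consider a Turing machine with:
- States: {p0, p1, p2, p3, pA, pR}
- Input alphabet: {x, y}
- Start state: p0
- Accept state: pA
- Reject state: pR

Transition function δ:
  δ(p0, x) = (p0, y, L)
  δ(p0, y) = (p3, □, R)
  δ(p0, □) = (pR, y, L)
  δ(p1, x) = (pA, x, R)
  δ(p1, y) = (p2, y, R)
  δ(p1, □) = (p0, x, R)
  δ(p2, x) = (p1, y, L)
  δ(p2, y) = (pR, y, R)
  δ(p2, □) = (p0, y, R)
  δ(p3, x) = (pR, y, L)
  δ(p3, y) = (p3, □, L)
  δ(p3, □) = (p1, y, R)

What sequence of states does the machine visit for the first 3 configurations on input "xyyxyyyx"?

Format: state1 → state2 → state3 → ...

Execution trace:
Initial: [p0]xyyxyyyx
Step 1: δ(p0, x) = (p0, y, L) → [p0]□yyyxyyyx
Step 2: δ(p0, □) = (pR, y, L) → [pR]□yyyyxyyyx

The machine reaches the reject state pR and halts.

State sequence: p0 → p0 → pR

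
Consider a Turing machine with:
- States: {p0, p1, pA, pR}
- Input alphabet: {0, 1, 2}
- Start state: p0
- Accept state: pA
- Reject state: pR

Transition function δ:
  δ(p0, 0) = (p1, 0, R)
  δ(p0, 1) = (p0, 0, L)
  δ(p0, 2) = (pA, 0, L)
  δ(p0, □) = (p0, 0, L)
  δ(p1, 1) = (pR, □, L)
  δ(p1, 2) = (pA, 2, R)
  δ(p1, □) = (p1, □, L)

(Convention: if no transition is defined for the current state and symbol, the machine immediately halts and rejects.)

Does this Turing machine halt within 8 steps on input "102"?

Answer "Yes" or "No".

Execution trace:
Initial: [p0]102
Step 1: δ(p0, 1) = (p0, 0, L) → [p0]□002
Step 2: δ(p0, □) = (p0, 0, L) → [p0]□0002
Step 3: δ(p0, □) = (p0, 0, L) → [p0]□00002
Step 4: δ(p0, □) = (p0, 0, L) → [p0]□000002
Step 5: δ(p0, □) = (p0, 0, L) → [p0]□0000002
Step 6: δ(p0, □) = (p0, 0, L) → [p0]□00000002
Step 7: δ(p0, □) = (p0, 0, L) → [p0]□000000002
Step 8: δ(p0, □) = (p0, 0, L) → [p0]□0000000002

The machine has not reached a halting state after 8 steps.
The machine did not halt within the 8-step bound.

Answer: No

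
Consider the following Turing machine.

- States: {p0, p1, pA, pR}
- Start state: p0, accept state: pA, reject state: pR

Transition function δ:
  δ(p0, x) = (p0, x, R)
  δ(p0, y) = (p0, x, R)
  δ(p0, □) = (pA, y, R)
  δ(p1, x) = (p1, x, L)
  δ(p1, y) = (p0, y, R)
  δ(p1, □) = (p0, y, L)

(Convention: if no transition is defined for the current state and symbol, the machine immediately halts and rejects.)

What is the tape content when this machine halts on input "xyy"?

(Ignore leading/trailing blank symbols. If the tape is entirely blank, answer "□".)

Execution trace:
Initial: [p0]xyy
Step 1: δ(p0, x) = (p0, x, R) → x[p0]yy
Step 2: δ(p0, y) = (p0, x, R) → xx[p0]y
Step 3: δ(p0, y) = (p0, x, R) → xxx[p0]□
Step 4: δ(p0, □) = (pA, y, R) → xxxy[pA]□

The machine reaches the accept state pA and halts.

Final tape (ignoring leading/trailing blanks): xxxy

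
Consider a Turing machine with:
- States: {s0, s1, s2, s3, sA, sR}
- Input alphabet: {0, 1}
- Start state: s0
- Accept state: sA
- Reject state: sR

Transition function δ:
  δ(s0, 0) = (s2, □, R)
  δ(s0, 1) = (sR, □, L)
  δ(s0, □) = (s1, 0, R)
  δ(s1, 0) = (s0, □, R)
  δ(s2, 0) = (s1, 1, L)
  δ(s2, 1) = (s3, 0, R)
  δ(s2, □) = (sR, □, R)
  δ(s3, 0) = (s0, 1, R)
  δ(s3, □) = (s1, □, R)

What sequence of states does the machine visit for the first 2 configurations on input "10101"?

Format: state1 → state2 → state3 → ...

Execution trace:
Initial: [s0]10101
Step 1: δ(s0, 1) = (sR, □, L) → [sR]□□0101

The machine reaches the reject state sR and halts.

State sequence: s0 → sR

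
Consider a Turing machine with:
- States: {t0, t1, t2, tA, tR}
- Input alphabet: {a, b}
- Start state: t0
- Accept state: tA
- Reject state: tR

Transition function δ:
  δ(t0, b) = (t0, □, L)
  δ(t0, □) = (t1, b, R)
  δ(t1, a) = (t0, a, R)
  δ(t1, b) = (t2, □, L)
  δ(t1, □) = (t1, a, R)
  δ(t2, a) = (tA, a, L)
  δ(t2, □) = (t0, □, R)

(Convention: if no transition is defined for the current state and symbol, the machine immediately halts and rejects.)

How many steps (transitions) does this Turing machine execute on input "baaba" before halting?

Execution trace:
Initial: [t0]baaba
Step 1: δ(t0, b) = (t0, □, L) → [t0]□□aaba
Step 2: δ(t0, □) = (t1, b, R) → b[t1]□aaba
Step 3: δ(t1, □) = (t1, a, R) → ba[t1]aaba
Step 4: δ(t1, a) = (t0, a, R) → baa[t0]aba

No transition is defined for δ(t0, a). By convention the machine halts and rejects.

The machine executed 4 steps before halting.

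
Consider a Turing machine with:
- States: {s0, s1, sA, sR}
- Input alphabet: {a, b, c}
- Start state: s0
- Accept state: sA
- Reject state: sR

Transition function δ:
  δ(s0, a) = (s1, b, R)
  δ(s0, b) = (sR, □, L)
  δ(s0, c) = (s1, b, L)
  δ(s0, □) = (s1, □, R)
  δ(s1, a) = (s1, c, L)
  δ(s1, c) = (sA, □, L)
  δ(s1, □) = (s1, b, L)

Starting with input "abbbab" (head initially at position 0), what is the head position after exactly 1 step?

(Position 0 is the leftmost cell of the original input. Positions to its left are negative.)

Execution trace (head position shown):
Step 0: [s0]abbbab  (head at position 0)
Step 1: move right → b[s1]bbbab  (head at position 1)

After 1 step, the head is at position 1.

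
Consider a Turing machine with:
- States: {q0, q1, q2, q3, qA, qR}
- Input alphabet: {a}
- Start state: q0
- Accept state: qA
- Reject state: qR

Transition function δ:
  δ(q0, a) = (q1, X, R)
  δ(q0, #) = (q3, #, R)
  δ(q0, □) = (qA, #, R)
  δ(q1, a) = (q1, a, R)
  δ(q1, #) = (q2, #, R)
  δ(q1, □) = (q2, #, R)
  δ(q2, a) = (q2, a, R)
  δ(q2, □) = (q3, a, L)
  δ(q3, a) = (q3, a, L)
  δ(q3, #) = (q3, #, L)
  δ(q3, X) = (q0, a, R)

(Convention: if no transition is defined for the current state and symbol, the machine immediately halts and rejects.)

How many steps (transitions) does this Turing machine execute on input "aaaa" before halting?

Execution trace:
Initial: [q0]aaaa
Step 1: δ(q0, a) = (q1, X, R) → X[q1]aaa
Step 2: δ(q1, a) = (q1, a, R) → Xa[q1]aa
Step 3: δ(q1, a) = (q1, a, R) → Xaa[q1]a
Step 4: δ(q1, a) = (q1, a, R) → Xaaa[q1]□
Step 5: δ(q1, □) = (q2, #, R) → Xaaa#[q2]□
Step 6: δ(q2, □) = (q3, a, L) → Xaaa[q3]#a
Step 7: δ(q3, #) = (q3, #, L) → Xaa[q3]a#a
Step 8: δ(q3, a) = (q3, a, L) → Xa[q3]aa#a
Step 9: δ(q3, a) = (q3, a, L) → X[q3]aaa#a
Step 10: δ(q3, a) = (q3, a, L) → [q3]Xaaa#a
Step 11: δ(q3, X) = (q0, a, R) → a[q0]aaa#a
Step 12: δ(q0, a) = (q1, X, R) → aX[q1]aa#a
Step 13: δ(q1, a) = (q1, a, R) → aXa[q1]a#a
Step 14: δ(q1, a) = (q1, a, R) → aXaa[q1]#a
Step 15: δ(q1, #) = (q2, #, R) → aXaa#[q2]a
Step 16: δ(q2, a) = (q2, a, R) → aXaa#a[q2]□
Step 17: δ(q2, □) = (q3, a, L) → aXaa#[q3]aa
Step 18: δ(q3, a) = (q3, a, L) → aXaa[q3]#aa
Step 19: δ(q3, #) = (q3, #, L) → aXa[q3]a#aa
Step 20: δ(q3, a) = (q3, a, L) → aX[q3]aa#aa
Step 21: δ(q3, a) = (q3, a, L) → a[q3]Xaa#aa
Step 22: δ(q3, X) = (q0, a, R) → aa[q0]aa#aa
Step 23: δ(q0, a) = (q1, X, R) → aaX[q1]a#aa
Step 24: δ(q1, a) = (q1, a, R) → aaXa[q1]#aa
Step 25: δ(q1, #) = (q2, #, R) → aaXa#[q2]aa
Step 26: δ(q2, a) = (q2, a, R) → aaXa#a[q2]a
Step 27: δ(q2, a) = (q2, a, R) → aaXa#aa[q2]□
Step 28: δ(q2, □) = (q3, a, L) → aaXa#a[q3]aa
Step 29: δ(q3, a) = (q3, a, L) → aaXa#[q3]aaa
Step 30: δ(q3, a) = (q3, a, L) → aaXa[q3]#aaa
Step 31: δ(q3, #) = (q3, #, L) → aaX[q3]a#aaa
Step 32: δ(q3, a) = (q3, a, L) → aa[q3]Xa#aaa
Step 33: δ(q3, X) = (q0, a, R) → aaa[q0]a#aaa
Step 34: δ(q0, a) = (q1, X, R) → aaaX[q1]#aaa
Step 35: δ(q1, #) = (q2, #, R) → aaaX#[q2]aaa
Step 36: δ(q2, a) = (q2, a, R) → aaaX#a[q2]aa
Step 37: δ(q2, a) = (q2, a, R) → aaaX#aa[q2]a
Step 38: δ(q2, a) = (q2, a, R) → aaaX#aaa[q2]□
Step 39: δ(q2, □) = (q3, a, L) → aaaX#aa[q3]aa
Step 40: δ(q3, a) = (q3, a, L) → aaaX#a[q3]aaa
Step 41: δ(q3, a) = (q3, a, L) → aaaX#[q3]aaaa
Step 42: δ(q3, a) = (q3, a, L) → aaaX[q3]#aaaa
Step 43: δ(q3, #) = (q3, #, L) → aaa[q3]X#aaaa
Step 44: δ(q3, X) = (q0, a, R) → aaaa[q0]#aaaa
Step 45: δ(q0, #) = (q3, #, R) → aaaa#[q3]aaaa
Step 46: δ(q3, a) = (q3, a, L) → aaaa[q3]#aaaa
Step 47: δ(q3, #) = (q3, #, L) → aaa[q3]a#aaaa
Step 48: δ(q3, a) = (q3, a, L) → aa[q3]aa#aaaa
Step 49: δ(q3, a) = (q3, a, L) → a[q3]aaa#aaaa
Step 50: δ(q3, a) = (q3, a, L) → [q3]aaaa#aaaa
Step 51: δ(q3, a) = (q3, a, L) → [q3]□aaaa#aaaa

No transition is defined for δ(q3, □). By convention the machine halts and rejects.

The machine executed 51 steps before halting.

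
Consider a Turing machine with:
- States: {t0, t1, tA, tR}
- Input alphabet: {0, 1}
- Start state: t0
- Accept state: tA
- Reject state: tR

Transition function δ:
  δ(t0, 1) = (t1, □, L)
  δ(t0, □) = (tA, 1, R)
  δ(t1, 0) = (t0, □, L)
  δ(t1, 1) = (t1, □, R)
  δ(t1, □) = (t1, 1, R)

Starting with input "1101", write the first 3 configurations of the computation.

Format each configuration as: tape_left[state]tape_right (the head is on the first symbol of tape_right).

Transitions applied:
Step 1: δ(t0, 1) = (t1, □, L)
Step 2: δ(t1, □) = (t1, 1, R)

The first 3 configurations are:
[t0]1101 ⊢ [t1]□□101 ⊢ 1[t1]□101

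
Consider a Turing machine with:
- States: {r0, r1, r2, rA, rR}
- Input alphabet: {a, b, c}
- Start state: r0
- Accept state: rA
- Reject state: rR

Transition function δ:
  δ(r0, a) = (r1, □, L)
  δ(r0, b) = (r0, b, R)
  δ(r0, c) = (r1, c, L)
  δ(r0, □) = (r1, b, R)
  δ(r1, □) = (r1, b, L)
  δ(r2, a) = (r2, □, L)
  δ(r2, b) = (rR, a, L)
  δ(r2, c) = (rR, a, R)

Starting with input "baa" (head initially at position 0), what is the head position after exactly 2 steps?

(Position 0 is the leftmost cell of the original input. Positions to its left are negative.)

Execution trace (head position shown):
Step 0: [r0]baa  (head at position 0)
Step 1: move right → b[r0]aa  (head at position 1)
Step 2: move left → [r1]b□a  (head at position 0)

After 2 steps, the head is at position 0.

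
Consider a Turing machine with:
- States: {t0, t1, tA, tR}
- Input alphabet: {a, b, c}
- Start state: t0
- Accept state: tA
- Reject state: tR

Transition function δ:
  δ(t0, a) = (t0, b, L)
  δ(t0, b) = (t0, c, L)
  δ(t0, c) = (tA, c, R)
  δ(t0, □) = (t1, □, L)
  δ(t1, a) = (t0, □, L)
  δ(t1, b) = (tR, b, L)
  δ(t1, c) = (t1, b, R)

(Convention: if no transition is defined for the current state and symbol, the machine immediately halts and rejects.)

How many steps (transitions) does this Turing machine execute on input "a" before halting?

Execution trace:
Initial: [t0]a
Step 1: δ(t0, a) = (t0, b, L) → [t0]□b
Step 2: δ(t0, □) = (t1, □, L) → [t1]□□b

No transition is defined for δ(t1, □). By convention the machine halts and rejects.

The machine executed 2 steps before halting.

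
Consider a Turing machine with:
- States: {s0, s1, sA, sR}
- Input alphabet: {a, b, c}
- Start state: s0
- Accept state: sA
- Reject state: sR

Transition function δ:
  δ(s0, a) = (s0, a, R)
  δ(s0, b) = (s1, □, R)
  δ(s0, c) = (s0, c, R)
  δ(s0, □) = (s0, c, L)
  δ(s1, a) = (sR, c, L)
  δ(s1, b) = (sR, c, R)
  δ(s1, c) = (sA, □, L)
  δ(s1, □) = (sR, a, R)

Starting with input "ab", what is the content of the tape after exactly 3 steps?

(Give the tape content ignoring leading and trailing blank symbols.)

Execution trace:
Initial: [s0]ab
Step 1: δ(s0, a) = (s0, a, R) → a[s0]b
Step 2: δ(s0, b) = (s1, □, R) → a□[s1]□
Step 3: δ(s1, □) = (sR, a, R) → a□a[sR]□

The machine reaches the reject state sR and halts.

After 3 steps, the tape (ignoring leading/trailing blanks) is: a□a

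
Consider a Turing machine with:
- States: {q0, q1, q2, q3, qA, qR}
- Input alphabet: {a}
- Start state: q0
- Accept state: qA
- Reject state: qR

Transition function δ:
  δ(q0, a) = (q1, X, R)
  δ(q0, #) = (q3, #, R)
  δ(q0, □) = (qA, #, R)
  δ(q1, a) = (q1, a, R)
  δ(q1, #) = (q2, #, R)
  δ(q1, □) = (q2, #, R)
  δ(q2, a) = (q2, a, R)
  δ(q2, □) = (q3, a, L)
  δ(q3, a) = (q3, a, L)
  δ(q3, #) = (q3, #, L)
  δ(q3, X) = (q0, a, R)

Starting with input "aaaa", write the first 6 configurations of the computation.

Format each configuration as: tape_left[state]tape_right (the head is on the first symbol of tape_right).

Transitions applied:
Step 1: δ(q0, a) = (q1, X, R)
Step 2: δ(q1, a) = (q1, a, R)
Step 3: δ(q1, a) = (q1, a, R)
Step 4: δ(q1, a) = (q1, a, R)
Step 5: δ(q1, □) = (q2, #, R)

The first 6 configurations are:
[q0]aaaa ⊢ X[q1]aaa ⊢ Xa[q1]aa ⊢ Xaa[q1]a ⊢ Xaaa[q1]□ ⊢ Xaaa#[q2]□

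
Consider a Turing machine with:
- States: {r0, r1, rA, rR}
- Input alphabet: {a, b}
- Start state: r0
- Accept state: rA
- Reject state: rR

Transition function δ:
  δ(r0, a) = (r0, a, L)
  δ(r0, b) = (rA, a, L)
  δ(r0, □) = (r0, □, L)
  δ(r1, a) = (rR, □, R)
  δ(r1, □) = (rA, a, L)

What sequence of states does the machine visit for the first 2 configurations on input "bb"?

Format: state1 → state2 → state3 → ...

Execution trace:
Initial: [r0]bb
Step 1: δ(r0, b) = (rA, a, L) → [rA]□ab

The machine reaches the accept state rA and halts.

State sequence: r0 → rA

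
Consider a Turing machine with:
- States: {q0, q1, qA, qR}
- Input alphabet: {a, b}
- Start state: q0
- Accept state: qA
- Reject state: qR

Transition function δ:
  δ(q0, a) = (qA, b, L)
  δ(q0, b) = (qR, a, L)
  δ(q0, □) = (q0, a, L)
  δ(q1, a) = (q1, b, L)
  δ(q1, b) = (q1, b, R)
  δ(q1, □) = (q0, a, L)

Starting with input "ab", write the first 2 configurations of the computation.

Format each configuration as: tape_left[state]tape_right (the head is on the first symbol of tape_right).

Transitions applied:
Step 1: δ(q0, a) = (qA, b, L)

The first 2 configurations are:
[q0]ab ⊢ [qA]□bb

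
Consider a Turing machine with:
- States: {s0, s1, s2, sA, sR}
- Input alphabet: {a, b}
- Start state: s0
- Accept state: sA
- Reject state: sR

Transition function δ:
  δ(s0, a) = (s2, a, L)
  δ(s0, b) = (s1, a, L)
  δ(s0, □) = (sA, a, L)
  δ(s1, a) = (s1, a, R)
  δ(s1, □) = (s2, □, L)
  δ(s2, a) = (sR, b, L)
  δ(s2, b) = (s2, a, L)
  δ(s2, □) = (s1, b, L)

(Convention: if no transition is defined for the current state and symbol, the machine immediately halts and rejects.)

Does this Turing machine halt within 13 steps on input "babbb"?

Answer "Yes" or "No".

Execution trace:
Initial: [s0]babbb
Step 1: δ(s0, b) = (s1, a, L) → [s1]□aabbb
Step 2: δ(s1, □) = (s2, □, L) → [s2]□□aabbb
Step 3: δ(s2, □) = (s1, b, L) → [s1]□b□aabbb
Step 4: δ(s1, □) = (s2, □, L) → [s2]□□b□aabbb
Step 5: δ(s2, □) = (s1, b, L) → [s1]□b□b□aabbb
Step 6: δ(s1, □) = (s2, □, L) → [s2]□□b□b□aabbb
Step 7: δ(s2, □) = (s1, b, L) → [s1]□b□b□b□aabbb
Step 8: δ(s1, □) = (s2, □, L) → [s2]□□b□b□b□aabbb
Step 9: δ(s2, □) = (s1, b, L) → [s1]□b□b□b□b□aabbb
Step 10: δ(s1, □) = (s2, □, L) → [s2]□□b□b□b□b□aabbb
Step 11: δ(s2, □) = (s1, b, L) → [s1]□b□b□b□b□b□aabbb
Step 12: δ(s1, □) = (s2, □, L) → [s2]□□b□b□b□b□b□aabbb
Step 13: δ(s2, □) = (s1, b, L) → [s1]□b□b□b□b□b□b□aabbb

The machine has not reached a halting state after 13 steps.
The machine did not halt within the 13-step bound.

Answer: No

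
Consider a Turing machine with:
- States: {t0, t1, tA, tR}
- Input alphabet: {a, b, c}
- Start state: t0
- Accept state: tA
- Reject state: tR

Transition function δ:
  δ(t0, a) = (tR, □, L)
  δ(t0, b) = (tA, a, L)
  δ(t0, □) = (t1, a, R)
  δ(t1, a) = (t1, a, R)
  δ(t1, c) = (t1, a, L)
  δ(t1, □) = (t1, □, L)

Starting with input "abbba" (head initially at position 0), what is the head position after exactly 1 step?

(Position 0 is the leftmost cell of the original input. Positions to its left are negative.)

Execution trace (head position shown):
Step 0: [t0]abbba  (head at position 0)
Step 1: move left → [tR]□□bbba  (head at position -1)

After 1 step, the head is at position -1.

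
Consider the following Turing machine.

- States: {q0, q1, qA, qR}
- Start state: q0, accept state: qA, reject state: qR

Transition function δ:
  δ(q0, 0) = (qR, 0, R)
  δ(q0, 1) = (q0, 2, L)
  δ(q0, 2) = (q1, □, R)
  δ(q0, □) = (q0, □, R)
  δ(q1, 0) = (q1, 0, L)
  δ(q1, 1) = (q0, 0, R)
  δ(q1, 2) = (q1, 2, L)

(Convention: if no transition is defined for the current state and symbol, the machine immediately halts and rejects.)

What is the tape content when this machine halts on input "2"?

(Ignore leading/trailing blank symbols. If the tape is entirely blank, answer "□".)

Execution trace:
Initial: [q0]2
Step 1: δ(q0, 2) = (q1, □, R) → □[q1]□

No transition is defined for δ(q1, □). By convention the machine halts and rejects.

Final tape (ignoring leading/trailing blanks): □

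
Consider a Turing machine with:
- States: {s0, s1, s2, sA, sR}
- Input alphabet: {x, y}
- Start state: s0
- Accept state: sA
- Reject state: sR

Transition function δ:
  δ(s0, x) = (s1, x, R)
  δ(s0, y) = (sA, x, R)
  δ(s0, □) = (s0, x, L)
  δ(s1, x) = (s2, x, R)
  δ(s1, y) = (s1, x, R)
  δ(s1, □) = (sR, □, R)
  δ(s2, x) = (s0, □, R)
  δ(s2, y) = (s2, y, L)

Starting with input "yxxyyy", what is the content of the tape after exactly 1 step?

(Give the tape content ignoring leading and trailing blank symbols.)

Execution trace:
Initial: [s0]yxxyyy
Step 1: δ(s0, y) = (sA, x, R) → x[sA]xxyyy

The machine reaches the accept state sA and halts.

After 1 step, the tape (ignoring leading/trailing blanks) is: xxxyyy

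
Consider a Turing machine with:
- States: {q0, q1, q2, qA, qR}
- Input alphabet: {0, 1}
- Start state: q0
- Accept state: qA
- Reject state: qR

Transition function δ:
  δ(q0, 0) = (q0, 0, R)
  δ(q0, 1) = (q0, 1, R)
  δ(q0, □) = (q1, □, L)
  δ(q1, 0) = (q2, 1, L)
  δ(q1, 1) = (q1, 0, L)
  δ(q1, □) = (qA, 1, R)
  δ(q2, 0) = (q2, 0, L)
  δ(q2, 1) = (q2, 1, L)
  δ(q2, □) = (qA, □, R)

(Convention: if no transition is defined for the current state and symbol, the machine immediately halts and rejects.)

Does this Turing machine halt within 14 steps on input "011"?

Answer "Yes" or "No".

Execution trace:
Initial: [q0]011
Step 1: δ(q0, 0) = (q0, 0, R) → 0[q0]11
Step 2: δ(q0, 1) = (q0, 1, R) → 01[q0]1
Step 3: δ(q0, 1) = (q0, 1, R) → 011[q0]□
Step 4: δ(q0, □) = (q1, □, L) → 01[q1]1□
Step 5: δ(q1, 1) = (q1, 0, L) → 0[q1]10□
Step 6: δ(q1, 1) = (q1, 0, L) → [q1]000□
Step 7: δ(q1, 0) = (q2, 1, L) → [q2]□100□
Step 8: δ(q2, □) = (qA, □, R) → □[qA]100□

The machine reaches the accept state qA and halts.
The machine halted after 8 steps (within the 14-step bound).

Answer: Yes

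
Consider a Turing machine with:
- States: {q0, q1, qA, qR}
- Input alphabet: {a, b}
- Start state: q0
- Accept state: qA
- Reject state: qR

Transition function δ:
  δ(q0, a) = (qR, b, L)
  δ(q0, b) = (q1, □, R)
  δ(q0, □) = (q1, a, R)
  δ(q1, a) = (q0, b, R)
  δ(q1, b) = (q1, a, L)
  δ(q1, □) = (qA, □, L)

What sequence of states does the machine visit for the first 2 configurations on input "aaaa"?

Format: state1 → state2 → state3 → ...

Execution trace:
Initial: [q0]aaaa
Step 1: δ(q0, a) = (qR, b, L) → [qR]□baaa

The machine reaches the reject state qR and halts.

State sequence: q0 → qR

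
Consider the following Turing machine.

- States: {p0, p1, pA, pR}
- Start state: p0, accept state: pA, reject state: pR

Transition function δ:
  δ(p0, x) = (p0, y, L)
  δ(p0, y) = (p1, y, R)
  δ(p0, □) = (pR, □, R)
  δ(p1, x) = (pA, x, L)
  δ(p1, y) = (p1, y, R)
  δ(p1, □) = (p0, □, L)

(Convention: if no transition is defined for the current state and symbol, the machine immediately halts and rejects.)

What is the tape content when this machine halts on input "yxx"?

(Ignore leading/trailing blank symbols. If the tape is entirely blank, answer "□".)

Execution trace:
Initial: [p0]yxx
Step 1: δ(p0, y) = (p1, y, R) → y[p1]xx
Step 2: δ(p1, x) = (pA, x, L) → [pA]yxx

The machine reaches the accept state pA and halts.

Final tape (ignoring leading/trailing blanks): yxx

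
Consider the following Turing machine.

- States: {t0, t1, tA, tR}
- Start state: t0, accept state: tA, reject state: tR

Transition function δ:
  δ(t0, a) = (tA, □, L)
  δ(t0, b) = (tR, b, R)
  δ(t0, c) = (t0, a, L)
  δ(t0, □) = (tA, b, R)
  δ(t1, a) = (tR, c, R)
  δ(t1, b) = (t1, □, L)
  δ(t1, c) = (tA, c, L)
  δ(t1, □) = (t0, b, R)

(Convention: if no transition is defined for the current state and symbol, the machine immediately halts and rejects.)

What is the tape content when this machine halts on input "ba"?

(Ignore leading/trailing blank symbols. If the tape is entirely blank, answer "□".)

Execution trace:
Initial: [t0]ba
Step 1: δ(t0, b) = (tR, b, R) → b[tR]a

The machine reaches the reject state tR and halts.

Final tape (ignoring leading/trailing blanks): ba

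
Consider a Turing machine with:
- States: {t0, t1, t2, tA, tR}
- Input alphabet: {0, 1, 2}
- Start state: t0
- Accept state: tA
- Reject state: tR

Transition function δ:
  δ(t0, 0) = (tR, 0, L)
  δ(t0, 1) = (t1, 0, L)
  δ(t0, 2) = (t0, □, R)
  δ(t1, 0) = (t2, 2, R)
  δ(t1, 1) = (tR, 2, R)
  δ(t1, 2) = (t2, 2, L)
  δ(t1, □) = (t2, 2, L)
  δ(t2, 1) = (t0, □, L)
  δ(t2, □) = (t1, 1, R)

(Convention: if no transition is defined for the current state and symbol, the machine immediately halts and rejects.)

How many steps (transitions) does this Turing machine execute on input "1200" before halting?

Execution trace:
Initial: [t0]1200
Step 1: δ(t0, 1) = (t1, 0, L) → [t1]□0200
Step 2: δ(t1, □) = (t2, 2, L) → [t2]□20200
Step 3: δ(t2, □) = (t1, 1, R) → 1[t1]20200
Step 4: δ(t1, 2) = (t2, 2, L) → [t2]120200
Step 5: δ(t2, 1) = (t0, □, L) → [t0]□□20200

No transition is defined for δ(t0, □). By convention the machine halts and rejects.

The machine executed 5 steps before halting.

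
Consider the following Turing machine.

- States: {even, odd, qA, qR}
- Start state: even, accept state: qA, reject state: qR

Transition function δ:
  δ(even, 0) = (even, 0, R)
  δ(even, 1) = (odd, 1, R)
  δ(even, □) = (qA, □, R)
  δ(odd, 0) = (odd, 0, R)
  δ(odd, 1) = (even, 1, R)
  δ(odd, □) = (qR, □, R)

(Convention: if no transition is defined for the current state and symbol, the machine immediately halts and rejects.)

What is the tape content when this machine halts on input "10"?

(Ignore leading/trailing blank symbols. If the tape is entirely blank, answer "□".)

Execution trace:
Initial: [even]10
Step 1: δ(even, 1) = (odd, 1, R) → 1[odd]0
Step 2: δ(odd, 0) = (odd, 0, R) → 10[odd]□
Step 3: δ(odd, □) = (qR, □, R) → 10□[qR]□

The machine reaches the reject state qR and halts.

Final tape (ignoring leading/trailing blanks): 10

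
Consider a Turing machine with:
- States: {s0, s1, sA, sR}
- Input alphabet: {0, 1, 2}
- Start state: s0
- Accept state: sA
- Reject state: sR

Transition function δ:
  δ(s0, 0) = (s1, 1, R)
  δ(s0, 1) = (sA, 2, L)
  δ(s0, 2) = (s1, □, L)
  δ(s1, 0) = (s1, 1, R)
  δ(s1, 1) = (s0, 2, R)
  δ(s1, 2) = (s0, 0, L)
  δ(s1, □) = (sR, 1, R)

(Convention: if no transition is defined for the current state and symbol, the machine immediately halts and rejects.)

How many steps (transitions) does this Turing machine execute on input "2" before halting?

Execution trace:
Initial: [s0]2
Step 1: δ(s0, 2) = (s1, □, L) → [s1]□□
Step 2: δ(s1, □) = (sR, 1, R) → 1[sR]□

The machine reaches the reject state sR and halts.

The machine executed 2 steps before halting.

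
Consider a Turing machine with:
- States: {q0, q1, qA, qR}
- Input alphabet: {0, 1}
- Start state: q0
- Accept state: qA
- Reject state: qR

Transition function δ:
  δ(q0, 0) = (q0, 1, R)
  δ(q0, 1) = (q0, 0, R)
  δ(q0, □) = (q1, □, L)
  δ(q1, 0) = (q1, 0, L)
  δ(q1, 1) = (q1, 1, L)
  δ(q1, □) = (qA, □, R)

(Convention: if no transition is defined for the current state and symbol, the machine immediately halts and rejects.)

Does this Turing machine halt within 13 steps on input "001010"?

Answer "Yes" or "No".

Execution trace:
Initial: [q0]001010
Step 1: δ(q0, 0) = (q0, 1, R) → 1[q0]01010
Step 2: δ(q0, 0) = (q0, 1, R) → 11[q0]1010
Step 3: δ(q0, 1) = (q0, 0, R) → 110[q0]010
Step 4: δ(q0, 0) = (q0, 1, R) → 1101[q0]10
Step 5: δ(q0, 1) = (q0, 0, R) → 11010[q0]0
Step 6: δ(q0, 0) = (q0, 1, R) → 110101[q0]□
Step 7: δ(q0, □) = (q1, □, L) → 11010[q1]1□
Step 8: δ(q1, 1) = (q1, 1, L) → 1101[q1]01□
Step 9: δ(q1, 0) = (q1, 0, L) → 110[q1]101□
Step 10: δ(q1, 1) = (q1, 1, L) → 11[q1]0101□
Step 11: δ(q1, 0) = (q1, 0, L) → 1[q1]10101□
Step 12: δ(q1, 1) = (q1, 1, L) → [q1]110101□
Step 13: δ(q1, 1) = (q1, 1, L) → [q1]□110101□

The machine has not reached a halting state after 13 steps.
The machine did not halt within the 13-step bound.

Answer: No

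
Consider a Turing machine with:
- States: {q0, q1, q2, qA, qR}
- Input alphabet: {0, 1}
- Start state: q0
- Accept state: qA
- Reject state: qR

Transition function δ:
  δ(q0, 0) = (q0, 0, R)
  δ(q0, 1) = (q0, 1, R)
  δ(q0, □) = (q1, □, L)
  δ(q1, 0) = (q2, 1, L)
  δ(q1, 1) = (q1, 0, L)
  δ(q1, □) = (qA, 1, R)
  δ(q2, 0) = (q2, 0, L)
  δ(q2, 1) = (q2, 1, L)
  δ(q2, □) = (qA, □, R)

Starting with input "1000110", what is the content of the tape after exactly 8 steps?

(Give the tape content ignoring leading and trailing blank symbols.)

Execution trace:
Initial: [q0]1000110
Step 1: δ(q0, 1) = (q0, 1, R) → 1[q0]000110
Step 2: δ(q0, 0) = (q0, 0, R) → 10[q0]00110
Step 3: δ(q0, 0) = (q0, 0, R) → 100[q0]0110
Step 4: δ(q0, 0) = (q0, 0, R) → 1000[q0]110
Step 5: δ(q0, 1) = (q0, 1, R) → 10001[q0]10
Step 6: δ(q0, 1) = (q0, 1, R) → 100011[q0]0
Step 7: δ(q0, 0) = (q0, 0, R) → 1000110[q0]□
Step 8: δ(q0, □) = (q1, □, L) → 100011[q1]0□

After 8 steps, the tape (ignoring leading/trailing blanks) is: 1000110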